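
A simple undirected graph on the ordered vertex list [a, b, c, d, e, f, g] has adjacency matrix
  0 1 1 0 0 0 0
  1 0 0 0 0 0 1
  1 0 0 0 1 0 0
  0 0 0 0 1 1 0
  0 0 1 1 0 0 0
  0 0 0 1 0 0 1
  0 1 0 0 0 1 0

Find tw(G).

A width-2 tree decomposition is:
Bags: B1 = {a, b, c}  B2 = {b, c, g}  B3 = {c, f, g}  B4 = {c, d, f}  B5 = {c, d, e}
Tree: B1–B2, B2–B3, B3–B4, B4–B5
Every bag has size at most 3, so the width is 3 − 1 = 2 and tw(G) ≤ 2. The edges c–a–b–g–f–d–e–c form a cycle, so G is not a tree and its treewidth is at least 2. Combining the bounds, tw(G) = 2.

2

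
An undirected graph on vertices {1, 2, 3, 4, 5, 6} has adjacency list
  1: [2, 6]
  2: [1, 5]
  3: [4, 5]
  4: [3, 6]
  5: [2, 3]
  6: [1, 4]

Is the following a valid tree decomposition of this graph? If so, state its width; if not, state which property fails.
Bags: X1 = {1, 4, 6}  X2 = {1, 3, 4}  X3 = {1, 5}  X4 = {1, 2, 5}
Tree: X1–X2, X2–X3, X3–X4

A tree decomposition must satisfy three properties: every vertex lies in some bag; for every edge, both endpoints lie together in some bag; and for every vertex, the bags containing it form a connected subtree. Here edge (3,5) lies in no bag, so the decomposition is invalid.

No — edge (3,5) lies in no bag.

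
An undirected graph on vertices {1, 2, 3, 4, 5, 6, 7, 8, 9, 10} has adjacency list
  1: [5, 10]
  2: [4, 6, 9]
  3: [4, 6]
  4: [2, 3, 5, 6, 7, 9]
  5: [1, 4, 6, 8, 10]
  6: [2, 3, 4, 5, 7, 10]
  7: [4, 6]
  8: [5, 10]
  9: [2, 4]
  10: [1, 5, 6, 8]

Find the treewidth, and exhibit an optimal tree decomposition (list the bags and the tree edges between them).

The largest bag has 3 vertices, giving width 2; this decomposition certifies tw(G) ≤ 2. On the other hand G contains the 3-clique {5, 8, 10}. A clique must lie in a single bag of any decomposition, so no decomposition can have width below 2. Therefore the treewidth is 2.

Treewidth 2.
Bags: B1 = {3, 4, 6}  B2 = {4, 5, 6}  B3 = {4, 6, 7}  B4 = {5, 6, 10}  B5 = {2, 4, 6}  B6 = {1, 5, 10}  B7 = {2, 4, 9}  B8 = {5, 8, 10}
Tree: B1–B2, B2–B3, B2–B4, B1–B5, B4–B6, B5–B7, B6–B8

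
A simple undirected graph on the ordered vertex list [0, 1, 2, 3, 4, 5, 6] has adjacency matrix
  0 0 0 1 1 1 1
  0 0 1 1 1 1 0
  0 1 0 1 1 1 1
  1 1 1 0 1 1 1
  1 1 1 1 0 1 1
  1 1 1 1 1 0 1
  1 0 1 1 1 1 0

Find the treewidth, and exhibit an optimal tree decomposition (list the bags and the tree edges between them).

Treewidth 4.
Bags: B1 = {2, 3, 4, 5, 6}  B2 = {1, 2, 3, 4, 5}  B3 = {0, 3, 4, 5, 6}
Tree: B1–B2, B1–B3

The largest bag has 5 vertices, giving width 4; this decomposition certifies tw(G) ≤ 4. On the other hand G contains the 5-clique {0, 3, 4, 5, 6}. A clique must lie in a single bag of any decomposition, so no decomposition can have width below 4. Combining the bounds, tw(G) = 4.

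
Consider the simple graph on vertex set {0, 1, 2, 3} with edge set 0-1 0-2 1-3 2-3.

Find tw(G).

2

A width-2 tree decomposition is:
Bags: B1 = {1, 2, 3}  B2 = {0, 1, 2}
Tree: B1–B2
The largest bag has 3 vertices, giving width 2; this decomposition certifies tw(G) ≤ 2. For the lower bound, G contains the cycle 1–3–2–0–1, so G is not a forest; only forests have treewidth ≤ 1, hence tw(G) ≥ 2. Combining the bounds, tw(G) = 2.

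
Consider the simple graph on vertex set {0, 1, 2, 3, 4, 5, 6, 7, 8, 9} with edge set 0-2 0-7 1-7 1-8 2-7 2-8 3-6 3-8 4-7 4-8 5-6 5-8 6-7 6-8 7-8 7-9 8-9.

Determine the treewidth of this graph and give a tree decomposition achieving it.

Treewidth 2.
One optimal decomposition is:
Bags: B1 = {2, 7, 8}  B2 = {0, 2, 7}  B3 = {1, 7, 8}  B4 = {4, 7, 8}  B5 = {6, 7, 8}  B6 = {3, 6, 8}  B7 = {5, 6, 8}  B8 = {7, 8, 9}
Tree: B1–B2, B1–B3, B3–B4, B4–B5, B5–B6, B5–B7, B5–B8

Every bag has size at most 3, so the width is 3 − 1 = 2 and tw(G) ≤ 2. For the lower bound, the 3 vertices {0, 2, 7} are pairwise adjacent, and any tree decomposition puts a clique entirely inside one bag — forcing width ≥ 2. The upper and lower bounds meet at 2, so that is the treewidth.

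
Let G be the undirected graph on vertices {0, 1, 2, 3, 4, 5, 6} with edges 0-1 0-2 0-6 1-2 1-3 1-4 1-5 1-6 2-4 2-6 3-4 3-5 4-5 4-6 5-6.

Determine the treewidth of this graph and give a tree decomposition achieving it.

Each bag holds 4 vertices, so the decomposition has width 3, which upper-bounds the treewidth. Conversely, {0, 1, 2, 6} is a clique of size 4, and the vertices of any clique must share a bag in every tree decomposition; so some bag has ≥ 4 vertices and tw(G) ≥ 3. The upper and lower bounds meet at 3, so that is the treewidth.

Treewidth 3.
Bags: B1 = {1, 4, 5, 6}  B2 = {1, 3, 4, 5}  B3 = {1, 2, 4, 6}  B4 = {0, 1, 2, 6}
Tree: B1–B2, B1–B3, B3–B4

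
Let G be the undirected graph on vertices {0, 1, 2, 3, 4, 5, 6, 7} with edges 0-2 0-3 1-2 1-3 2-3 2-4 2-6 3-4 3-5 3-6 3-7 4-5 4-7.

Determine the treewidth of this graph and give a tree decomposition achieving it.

Every bag has size at most 3, so the width is 3 − 1 = 2 and tw(G) ≤ 2. For the lower bound, the 3 vertices {0, 2, 3} are pairwise adjacent, and any tree decomposition puts a clique entirely inside one bag — forcing width ≥ 2. The upper and lower bounds meet at 2, so that is the treewidth.

Treewidth 2.
One optimal decomposition is:
Bags: B1 = {2, 3, 6}  B2 = {0, 2, 3}  B3 = {2, 3, 4}  B4 = {3, 4, 7}  B5 = {3, 4, 5}  B6 = {1, 2, 3}
Tree: B1–B2, B1–B3, B3–B4, B3–B5, B2–B6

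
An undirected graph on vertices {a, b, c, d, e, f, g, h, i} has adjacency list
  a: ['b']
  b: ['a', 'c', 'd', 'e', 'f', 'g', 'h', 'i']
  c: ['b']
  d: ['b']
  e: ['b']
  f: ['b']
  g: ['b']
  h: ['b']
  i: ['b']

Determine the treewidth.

1

A width-1 tree decomposition is:
Bags: B1 = {b, d}  B2 = {b, g}  B3 = {b, i}  B4 = {a, b}  B5 = {b, e}  B6 = {b, c}  B7 = {b, f}  B8 = {b, h}
Tree: B1–B2, B1–B3, B3–B4, B1–B5, B4–B6, B1–B7, B3–B8
Every bag has size at most 2, so the width is 2 − 1 = 1 and tw(G) ≤ 1. Any graph with an edge has treewidth ≥ 1, and G has the edge b–d. Therefore the treewidth is 1.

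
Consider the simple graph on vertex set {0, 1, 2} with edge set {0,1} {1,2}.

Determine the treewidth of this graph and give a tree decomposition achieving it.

Each bag holds 2 vertices, so the decomposition has width 1, which upper-bounds the treewidth. Any graph with an edge has treewidth ≥ 1, and G has the edge 2–1. The upper and lower bounds meet at 1, so that is the treewidth.

Treewidth 1.
One such decomposition:
Bags: B1 = {1, 2}  B2 = {0, 1}
Tree: B1–B2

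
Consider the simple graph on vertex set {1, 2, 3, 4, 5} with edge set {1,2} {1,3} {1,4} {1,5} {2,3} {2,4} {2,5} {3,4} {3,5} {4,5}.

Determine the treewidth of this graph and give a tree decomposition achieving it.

Treewidth 4.
Bags: B1 = {1, 2, 3, 4, 5}
Tree: (single bag)

A single bag containing all 5 vertices is trivially a valid decomposition of width 4. On the other hand G contains the 5-clique {1, 2, 3, 4, 5}. A clique must lie in a single bag of any decomposition, so no decomposition can have width below 4. Hence tw(G) = 4 exactly.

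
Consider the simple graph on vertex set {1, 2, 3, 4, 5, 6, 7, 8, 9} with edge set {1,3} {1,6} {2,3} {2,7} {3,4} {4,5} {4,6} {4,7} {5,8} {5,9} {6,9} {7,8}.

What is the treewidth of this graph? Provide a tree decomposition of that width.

Each bag holds 4 vertices, so the decomposition has width 3, which upper-bounds the treewidth. For the lower bound: the 4 vertex sets {1,2,3}, {7}, {4}, {5,6,8,9} are disjoint, each induces a connected subgraph, and every pair is joined by at least one edge of G. Contracting each set to a single vertex therefore yields K_{4} as a minor, and since treewidth is minor-monotone, tw(G) ≥ tw(K_{4}) = 3. Hence tw(G) = 3 exactly.

Treewidth 3.
One optimal decomposition is:
Bags: B1 = {1, 2, 3, 7}  B2 = {1, 3, 4, 7}  B3 = {1, 4, 6, 7}  B4 = {4, 6, 7, 8}  B5 = {4, 5, 6, 8}  B6 = {5, 6, 8, 9}
Tree: B1–B2, B2–B3, B3–B4, B4–B5, B5–B6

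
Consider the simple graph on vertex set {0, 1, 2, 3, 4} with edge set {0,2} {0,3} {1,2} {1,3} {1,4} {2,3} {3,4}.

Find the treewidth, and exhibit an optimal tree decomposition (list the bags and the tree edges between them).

Treewidth 2.
One optimal decomposition is:
Bags: B1 = {1, 2, 3}  B2 = {0, 2, 3}  B3 = {1, 3, 4}
Tree: B1–B2, B1–B3

The largest bag has 3 vertices, giving width 2; this decomposition certifies tw(G) ≤ 2. Conversely, {0, 2, 3} is a clique of size 3, and the vertices of any clique must share a bag in every tree decomposition; so some bag has ≥ 3 vertices and tw(G) ≥ 2. Hence tw(G) = 2 exactly.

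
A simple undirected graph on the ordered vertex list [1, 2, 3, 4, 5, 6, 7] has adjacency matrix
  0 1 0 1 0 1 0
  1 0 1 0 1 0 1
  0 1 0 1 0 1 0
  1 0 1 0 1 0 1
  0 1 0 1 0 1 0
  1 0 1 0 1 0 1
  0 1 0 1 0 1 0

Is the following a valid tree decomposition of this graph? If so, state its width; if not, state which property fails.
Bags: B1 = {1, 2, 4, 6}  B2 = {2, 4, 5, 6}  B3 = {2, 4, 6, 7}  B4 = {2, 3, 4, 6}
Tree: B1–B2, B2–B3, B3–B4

Every vertex of G appears in some bag (union = {1, 2, 3, 4, 5, 6, 7}); every edge is covered by a bag; and for each vertex v the set of bags containing v is connected in the bag tree. The decomposition is therefore valid. The largest bag has 4 vertices, so the width is 3.

Yes; width 3.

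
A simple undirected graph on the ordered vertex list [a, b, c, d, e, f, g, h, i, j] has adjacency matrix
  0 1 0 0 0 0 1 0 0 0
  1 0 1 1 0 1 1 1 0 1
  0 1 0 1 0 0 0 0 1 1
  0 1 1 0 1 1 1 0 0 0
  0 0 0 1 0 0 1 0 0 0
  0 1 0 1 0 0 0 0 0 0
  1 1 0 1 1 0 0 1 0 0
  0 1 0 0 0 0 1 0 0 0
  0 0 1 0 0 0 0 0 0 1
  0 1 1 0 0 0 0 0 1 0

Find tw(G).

2

A width-2 tree decomposition is:
Bags: B1 = {a, b, g}  B2 = {b, d, g}  B3 = {d, e, g}  B4 = {b, g, h}  B5 = {b, c, d}  B6 = {b, d, f}  B7 = {b, c, j}  B8 = {c, i, j}
Tree: B1–B2, B2–B3, B1–B4, B2–B5, B2–B6, B5–B7, B7–B8
Every bag has size at most 3, so the width is 3 − 1 = 2 and tw(G) ≤ 2. Conversely, {d, e, g} is a clique of size 3, and the vertices of any clique must share a bag in every tree decomposition; so some bag has ≥ 3 vertices and tw(G) ≥ 2. Therefore the treewidth is 2.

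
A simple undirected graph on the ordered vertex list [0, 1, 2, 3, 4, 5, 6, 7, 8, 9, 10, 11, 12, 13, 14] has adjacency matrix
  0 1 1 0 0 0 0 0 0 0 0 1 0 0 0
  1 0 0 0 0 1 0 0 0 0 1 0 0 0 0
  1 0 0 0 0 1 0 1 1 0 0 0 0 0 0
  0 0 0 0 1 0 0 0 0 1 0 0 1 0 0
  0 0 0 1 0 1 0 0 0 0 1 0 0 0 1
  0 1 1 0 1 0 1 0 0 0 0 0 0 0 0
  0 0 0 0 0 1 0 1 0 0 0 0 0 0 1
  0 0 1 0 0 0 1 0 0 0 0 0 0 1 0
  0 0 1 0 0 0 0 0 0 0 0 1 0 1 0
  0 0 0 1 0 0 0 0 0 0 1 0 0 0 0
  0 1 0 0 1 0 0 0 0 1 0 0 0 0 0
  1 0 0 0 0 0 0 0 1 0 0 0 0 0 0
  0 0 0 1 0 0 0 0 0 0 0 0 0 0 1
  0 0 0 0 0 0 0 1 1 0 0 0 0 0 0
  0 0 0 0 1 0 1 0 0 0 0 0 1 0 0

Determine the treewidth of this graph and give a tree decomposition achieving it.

Each bag holds 4 vertices, so the decomposition has width 3, which upper-bounds the treewidth. For the lower bound: the 4 vertex sets {3,9,12}, {10}, {4}, {1,5,6,14} are disjoint, each induces a connected subgraph, and every pair is joined by at least one edge of G. Contracting each set to a single vertex therefore yields K_{4} as a minor, and since treewidth is minor-monotone, tw(G) ≥ tw(K_{4}) = 3. Combining the bounds, tw(G) = 3.

Treewidth 3.
Bags: B1 = {3, 9, 10, 12}  B2 = {3, 4, 10, 12}  B3 = {4, 10, 12, 14}  B4 = {1, 4, 10, 14}  B5 = {1, 4, 5, 14}  B6 = {1, 5, 6, 14}  B7 = {0, 1, 5, 6}  B8 = {0, 2, 5, 6}  B9 = {0, 2, 6, 7}  B10 = {0, 2, 7, 11}  B11 = {2, 7, 8, 11}  B12 = {7, 8, 11, 13}
Tree: B1–B2, B2–B3, B3–B4, B4–B5, B5–B6, B6–B7, B7–B8, B8–B9, B9–B10, B10–B11, B11–B12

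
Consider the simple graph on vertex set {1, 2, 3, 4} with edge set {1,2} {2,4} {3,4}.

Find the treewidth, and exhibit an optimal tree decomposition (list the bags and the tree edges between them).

Treewidth 1.
Bags: B1 = {3, 4}  B2 = {2, 4}  B3 = {1, 2}
Tree: B1–B2, B2–B3

The largest bag has 2 vertices, giving width 1; this decomposition certifies tw(G) ≤ 1. Since G has at least one edge (e.g. 3–4), it is not an edgeless graph, so tw(G) ≥ 1. Combining the bounds, tw(G) = 1.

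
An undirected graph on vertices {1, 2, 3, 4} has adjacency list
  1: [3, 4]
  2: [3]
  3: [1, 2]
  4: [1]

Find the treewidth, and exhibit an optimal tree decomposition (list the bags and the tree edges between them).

The largest bag has 2 vertices, giving width 1; this decomposition certifies tw(G) ≤ 1. Since G has at least one edge (e.g. 4–1), it is not an edgeless graph, so tw(G) ≥ 1. Therefore the treewidth is 1.

Treewidth 1.
One such decomposition:
Bags: B1 = {1, 4}  B2 = {1, 3}  B3 = {2, 3}
Tree: B1–B2, B2–B3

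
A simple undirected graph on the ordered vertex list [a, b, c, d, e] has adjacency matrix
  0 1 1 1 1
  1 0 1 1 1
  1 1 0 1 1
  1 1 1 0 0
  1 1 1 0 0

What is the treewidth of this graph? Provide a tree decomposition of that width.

Treewidth 3.
One optimal decomposition is:
Bags: B1 = {a, b, c, d}  B2 = {a, b, c, e}
Tree: B1–B2

Every bag has size at most 4, so the width is 4 − 1 = 3 and tw(G) ≤ 3. Conversely, {a, b, c, d} is a clique of size 4, and the vertices of any clique must share a bag in every tree decomposition; so some bag has ≥ 4 vertices and tw(G) ≥ 3. The upper and lower bounds meet at 3, so that is the treewidth.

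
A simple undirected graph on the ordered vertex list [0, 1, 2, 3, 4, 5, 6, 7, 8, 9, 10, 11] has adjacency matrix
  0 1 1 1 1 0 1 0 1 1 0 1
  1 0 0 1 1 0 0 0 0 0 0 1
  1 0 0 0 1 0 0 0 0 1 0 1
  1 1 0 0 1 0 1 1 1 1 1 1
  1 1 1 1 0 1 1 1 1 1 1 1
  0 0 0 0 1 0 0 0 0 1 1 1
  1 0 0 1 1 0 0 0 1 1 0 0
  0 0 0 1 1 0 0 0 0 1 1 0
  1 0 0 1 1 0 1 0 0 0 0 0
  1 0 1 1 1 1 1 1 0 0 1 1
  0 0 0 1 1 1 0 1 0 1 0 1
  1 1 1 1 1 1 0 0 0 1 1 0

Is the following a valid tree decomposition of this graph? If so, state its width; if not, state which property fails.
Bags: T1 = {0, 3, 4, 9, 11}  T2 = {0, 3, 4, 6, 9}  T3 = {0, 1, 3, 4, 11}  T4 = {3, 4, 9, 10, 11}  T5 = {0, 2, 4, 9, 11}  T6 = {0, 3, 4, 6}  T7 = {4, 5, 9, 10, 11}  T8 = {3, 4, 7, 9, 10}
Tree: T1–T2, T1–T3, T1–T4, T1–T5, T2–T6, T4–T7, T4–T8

A tree decomposition must satisfy three properties: every vertex lies in some bag; for every edge, both endpoints lie together in some bag; and for every vertex, the bags containing it form a connected subtree. Here vertex 8 appears in no bag, so the decomposition is invalid.

No — vertex 8 appears in no bag.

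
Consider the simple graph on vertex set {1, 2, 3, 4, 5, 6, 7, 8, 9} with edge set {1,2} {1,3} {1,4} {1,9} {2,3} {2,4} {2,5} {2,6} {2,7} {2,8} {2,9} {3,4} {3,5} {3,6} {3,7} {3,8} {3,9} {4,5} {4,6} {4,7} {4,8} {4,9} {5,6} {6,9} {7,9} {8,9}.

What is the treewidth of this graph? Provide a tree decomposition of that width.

Every bag has size at most 5, so the width is 5 − 1 = 4 and tw(G) ≤ 4. Conversely, {2, 3, 4, 8, 9} is a clique of size 5, and the vertices of any clique must share a bag in every tree decomposition; so some bag has ≥ 5 vertices and tw(G) ≥ 4. The upper and lower bounds meet at 4, so that is the treewidth.

Treewidth 4.
Bags: B1 = {2, 3, 4, 6, 9}  B2 = {2, 3, 4, 5, 6}  B3 = {2, 3, 4, 7, 9}  B4 = {1, 2, 3, 4, 9}  B5 = {2, 3, 4, 8, 9}
Tree: B1–B2, B1–B3, B3–B4, B1–B5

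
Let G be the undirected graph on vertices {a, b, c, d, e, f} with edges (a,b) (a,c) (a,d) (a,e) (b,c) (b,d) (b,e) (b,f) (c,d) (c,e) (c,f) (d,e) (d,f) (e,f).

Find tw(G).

A width-4 tree decomposition is:
Bags: B1 = {b, c, d, e, f}  B2 = {a, b, c, d, e}
Tree: B1–B2
Each bag holds 5 vertices, so the decomposition has width 4, which upper-bounds the treewidth. On the other hand G contains the 5-clique {b, c, d, e, f}. A clique must lie in a single bag of any decomposition, so no decomposition can have width below 4. Therefore the treewidth is 4.

4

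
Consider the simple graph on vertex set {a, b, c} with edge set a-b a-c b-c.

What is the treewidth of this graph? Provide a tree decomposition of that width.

Treewidth 2.
One such decomposition:
Bags: B1 = {a, b, c}
Tree: (single bag)

A single bag containing all 3 vertices is trivially a valid decomposition of width 2. On the other hand G contains the 3-clique {a, b, c}. A clique must lie in a single bag of any decomposition, so no decomposition can have width below 2. The upper and lower bounds meet at 2, so that is the treewidth.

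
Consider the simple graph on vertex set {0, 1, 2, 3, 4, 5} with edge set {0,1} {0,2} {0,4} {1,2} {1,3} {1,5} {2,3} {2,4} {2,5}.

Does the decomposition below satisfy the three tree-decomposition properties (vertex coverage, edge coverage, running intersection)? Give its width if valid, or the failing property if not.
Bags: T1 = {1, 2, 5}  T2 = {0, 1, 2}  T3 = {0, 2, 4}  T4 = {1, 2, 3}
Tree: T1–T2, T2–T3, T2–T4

Every vertex of G appears in some bag (union = {0, 1, 2, 3, 4, 5}); every edge is covered by a bag; and for each vertex v the set of bags containing v is connected in the bag tree. The decomposition is therefore valid. The largest bag has 3 vertices, so the width is 2.

Yes; width 2.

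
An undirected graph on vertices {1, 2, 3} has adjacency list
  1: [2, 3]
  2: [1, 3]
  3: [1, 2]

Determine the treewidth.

2

A width-2 tree decomposition is:
Bags: B1 = {1, 2, 3}
Tree: (single bag)
A single bag containing all 3 vertices is trivially a valid decomposition of width 2. Conversely, {1, 2, 3} is a clique of size 3, and the vertices of any clique must share a bag in every tree decomposition; so some bag has ≥ 3 vertices and tw(G) ≥ 2. Hence tw(G) = 2 exactly.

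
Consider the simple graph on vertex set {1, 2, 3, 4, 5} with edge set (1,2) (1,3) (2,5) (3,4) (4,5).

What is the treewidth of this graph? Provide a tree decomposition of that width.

Every bag has size at most 3, so the width is 3 − 1 = 2 and tw(G) ≤ 2. Since 4–3–1–2–5–4 is a cycle in G, G is not acyclic. Forests are exactly the graphs of treewidth ≤ 1, so tw(G) ≥ 2. Hence tw(G) = 2 exactly.

Treewidth 2.
Bags: B1 = {1, 3, 4}  B2 = {1, 2, 4}  B3 = {2, 4, 5}
Tree: B1–B2, B2–B3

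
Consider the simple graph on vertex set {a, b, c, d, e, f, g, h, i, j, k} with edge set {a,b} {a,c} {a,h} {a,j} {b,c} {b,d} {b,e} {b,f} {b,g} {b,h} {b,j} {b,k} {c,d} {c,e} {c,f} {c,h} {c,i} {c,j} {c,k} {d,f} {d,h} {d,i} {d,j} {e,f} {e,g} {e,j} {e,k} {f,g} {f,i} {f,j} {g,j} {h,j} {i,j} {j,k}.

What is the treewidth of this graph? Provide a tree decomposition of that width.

Each bag holds 5 vertices, so the decomposition has width 4, which upper-bounds the treewidth. Conversely, {b, e, f, g, j} is a clique of size 5, and the vertices of any clique must share a bag in every tree decomposition; so some bag has ≥ 5 vertices and tw(G) ≥ 4. Therefore the treewidth is 4.

Treewidth 4.
Bags: B1 = {b, c, e, j, k}  B2 = {b, c, e, f, j}  B3 = {b, c, d, f, j}  B4 = {b, c, d, h, j}  B5 = {b, e, f, g, j}  B6 = {c, d, f, i, j}  B7 = {a, b, c, h, j}
Tree: B1–B2, B2–B3, B3–B4, B2–B5, B3–B6, B4–B7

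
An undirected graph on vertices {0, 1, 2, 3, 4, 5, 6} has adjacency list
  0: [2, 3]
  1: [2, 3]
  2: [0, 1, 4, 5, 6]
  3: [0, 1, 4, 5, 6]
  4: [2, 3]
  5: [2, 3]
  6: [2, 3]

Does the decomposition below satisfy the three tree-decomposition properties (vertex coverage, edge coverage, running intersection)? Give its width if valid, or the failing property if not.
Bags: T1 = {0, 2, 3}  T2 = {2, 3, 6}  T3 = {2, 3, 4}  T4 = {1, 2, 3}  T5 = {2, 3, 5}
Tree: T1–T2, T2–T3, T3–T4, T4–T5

Yes; width 2.

Vertex coverage: the bags together contain {0, 1, 2, 3, 4, 5, 6}, the full vertex set. Edge coverage: each edge of G has both endpoints in at least one bag. Running intersection: for every vertex, the bags containing it form a connected subtree. All three properties hold, so this is a valid tree decomposition of width max|bag| − 1 = 2, and hence tw(G) ≤ 2.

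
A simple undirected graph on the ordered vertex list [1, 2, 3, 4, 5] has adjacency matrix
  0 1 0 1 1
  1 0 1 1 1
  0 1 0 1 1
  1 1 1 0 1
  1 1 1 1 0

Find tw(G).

3

A width-3 tree decomposition is:
Bags: B1 = {1, 2, 4, 5}  B2 = {2, 3, 4, 5}
Tree: B1–B2
Every bag has size at most 4, so the width is 4 − 1 = 3 and tw(G) ≤ 3. Conversely, {1, 2, 4, 5} is a clique of size 4, and the vertices of any clique must share a bag in every tree decomposition; so some bag has ≥ 4 vertices and tw(G) ≥ 3. Combining the bounds, tw(G) = 3.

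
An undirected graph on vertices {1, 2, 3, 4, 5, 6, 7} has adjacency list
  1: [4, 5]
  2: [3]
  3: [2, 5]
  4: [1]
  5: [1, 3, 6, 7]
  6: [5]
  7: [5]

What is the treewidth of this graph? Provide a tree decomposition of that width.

The largest bag has 2 vertices, giving width 1; this decomposition certifies tw(G) ≤ 1. Since G has at least one edge (e.g. 5–1), it is not an edgeless graph, so tw(G) ≥ 1. Combining the bounds, tw(G) = 1.

Treewidth 1.
One such decomposition:
Bags: B1 = {1, 5}  B2 = {3, 5}  B3 = {5, 6}  B4 = {2, 3}  B5 = {1, 4}  B6 = {5, 7}
Tree: B1–B2, B1–B3, B2–B4, B1–B5, B3–B6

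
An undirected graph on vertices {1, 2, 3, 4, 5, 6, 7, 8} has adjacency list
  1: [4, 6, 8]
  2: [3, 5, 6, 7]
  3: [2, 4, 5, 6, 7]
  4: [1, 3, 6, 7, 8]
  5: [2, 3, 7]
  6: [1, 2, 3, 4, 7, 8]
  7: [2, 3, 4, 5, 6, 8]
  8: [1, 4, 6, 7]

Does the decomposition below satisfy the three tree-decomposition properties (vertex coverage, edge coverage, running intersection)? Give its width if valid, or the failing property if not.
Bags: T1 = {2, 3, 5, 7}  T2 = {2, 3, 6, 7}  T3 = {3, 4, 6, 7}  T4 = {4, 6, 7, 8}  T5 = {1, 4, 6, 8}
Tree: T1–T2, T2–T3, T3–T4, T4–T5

Yes; width 3.

Vertex coverage: the bags together contain {1, 2, 3, 4, 5, 6, 7, 8}, the full vertex set. Edge coverage: each edge of G has both endpoints in at least one bag. Running intersection: for every vertex, the bags containing it form a connected subtree. All three properties hold, so this is a valid tree decomposition of width max|bag| − 1 = 3, and hence tw(G) ≤ 3.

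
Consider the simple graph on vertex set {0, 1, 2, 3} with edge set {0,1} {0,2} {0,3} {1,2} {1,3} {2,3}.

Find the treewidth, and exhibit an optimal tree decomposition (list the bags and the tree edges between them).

Treewidth 3.
One such decomposition:
Bags: B1 = {0, 1, 2, 3}
Tree: (single bag)

A single bag containing all 4 vertices is trivially a valid decomposition of width 3. Conversely, {0, 1, 2, 3} is a clique of size 4, and the vertices of any clique must share a bag in every tree decomposition; so some bag has ≥ 4 vertices and tw(G) ≥ 3. Combining the bounds, tw(G) = 3.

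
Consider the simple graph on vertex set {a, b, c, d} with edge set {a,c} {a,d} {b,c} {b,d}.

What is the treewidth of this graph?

2

A width-2 tree decomposition is:
Bags: B1 = {b, c, d}  B2 = {a, c, d}
Tree: B1–B2
The largest bag has 3 vertices, giving width 2; this decomposition certifies tw(G) ≤ 2. Since d–b–c–a–d is a cycle in G, G is not acyclic. Forests are exactly the graphs of treewidth ≤ 1, so tw(G) ≥ 2. Therefore the treewidth is 2.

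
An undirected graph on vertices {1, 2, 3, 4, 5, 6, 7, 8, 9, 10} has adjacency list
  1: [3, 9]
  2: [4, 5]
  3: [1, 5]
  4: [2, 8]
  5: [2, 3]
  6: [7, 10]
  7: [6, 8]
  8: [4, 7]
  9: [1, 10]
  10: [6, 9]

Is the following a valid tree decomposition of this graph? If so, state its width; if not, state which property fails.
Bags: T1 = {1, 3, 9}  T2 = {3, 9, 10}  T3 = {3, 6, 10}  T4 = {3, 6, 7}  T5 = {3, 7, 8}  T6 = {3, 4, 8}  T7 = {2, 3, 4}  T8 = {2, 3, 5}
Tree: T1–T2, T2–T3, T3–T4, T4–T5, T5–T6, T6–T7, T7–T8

Checking the three conditions: (i) the bags cover all of {1, 2, 3, 4, 5, 6, 7, 8, 9, 10}; (ii) for each edge, some bag contains both endpoints; (iii) the bags containing any fixed vertex form a subtree. All hold, so the decomposition is valid with width 3 − 1 = 2.

Yes; width 2.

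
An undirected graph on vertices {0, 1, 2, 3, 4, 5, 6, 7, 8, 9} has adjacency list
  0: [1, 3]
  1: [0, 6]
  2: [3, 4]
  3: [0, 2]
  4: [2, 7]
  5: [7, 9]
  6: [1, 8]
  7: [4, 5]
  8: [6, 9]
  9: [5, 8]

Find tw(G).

2

A width-2 tree decomposition is:
Bags: B1 = {6, 8, 9}  B2 = {5, 6, 9}  B3 = {5, 6, 7}  B4 = {4, 6, 7}  B5 = {2, 4, 6}  B6 = {2, 3, 6}  B7 = {0, 3, 6}  B8 = {0, 1, 6}
Tree: B1–B2, B2–B3, B3–B4, B4–B5, B5–B6, B6–B7, B7–B8
Each bag holds 3 vertices, so the decomposition has width 2, which upper-bounds the treewidth. For the lower bound, G contains the cycle 6–8–9–5–7–4–2–3–0–1–6, so G is not a forest; only forests have treewidth ≤ 1, hence tw(G) ≥ 2. The upper and lower bounds meet at 2, so that is the treewidth.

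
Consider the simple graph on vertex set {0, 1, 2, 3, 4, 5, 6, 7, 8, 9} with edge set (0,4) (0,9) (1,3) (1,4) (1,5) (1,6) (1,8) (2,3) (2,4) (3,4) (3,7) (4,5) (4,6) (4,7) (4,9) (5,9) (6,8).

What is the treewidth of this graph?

2

A width-2 tree decomposition is:
Bags: B1 = {1, 4, 5}  B2 = {1, 3, 4}  B3 = {4, 5, 9}  B4 = {1, 4, 6}  B5 = {2, 3, 4}  B6 = {1, 6, 8}  B7 = {0, 4, 9}  B8 = {3, 4, 7}
Tree: B1–B2, B1–B3, B2–B4, B2–B5, B4–B6, B3–B7, B5–B8
The largest bag has 3 vertices, giving width 2; this decomposition certifies tw(G) ≤ 2. Conversely, {1, 6, 8} is a clique of size 3, and the vertices of any clique must share a bag in every tree decomposition; so some bag has ≥ 3 vertices and tw(G) ≥ 2. Hence tw(G) = 2 exactly.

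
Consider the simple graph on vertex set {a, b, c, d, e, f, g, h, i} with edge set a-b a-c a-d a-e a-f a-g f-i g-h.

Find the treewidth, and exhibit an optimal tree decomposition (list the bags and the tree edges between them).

The largest bag has 2 vertices, giving width 1; this decomposition certifies tw(G) ≤ 1. Any graph with an edge has treewidth ≥ 1, and G has the edge c–a. Combining the bounds, tw(G) = 1.

Treewidth 1.
One optimal decomposition is:
Bags: B1 = {a, c}  B2 = {a, f}  B3 = {a, g}  B4 = {a, d}  B5 = {g, h}  B6 = {a, e}  B7 = {a, b}  B8 = {f, i}
Tree: B1–B2, B1–B3, B1–B4, B3–B5, B3–B6, B1–B7, B2–B8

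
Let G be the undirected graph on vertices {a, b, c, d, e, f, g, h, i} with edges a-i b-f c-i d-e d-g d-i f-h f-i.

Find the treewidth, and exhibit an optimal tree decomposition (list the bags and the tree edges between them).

The largest bag has 2 vertices, giving width 1; this decomposition certifies tw(G) ≤ 1. Since G has at least one edge (e.g. d–i), it is not an edgeless graph, so tw(G) ≥ 1. Combining the bounds, tw(G) = 1.

Treewidth 1.
One optimal decomposition is:
Bags: B1 = {d, i}  B2 = {d, e}  B3 = {f, i}  B4 = {c, i}  B5 = {f, h}  B6 = {d, g}  B7 = {a, i}  B8 = {b, f}
Tree: B1–B2, B1–B3, B3–B4, B3–B5, B1–B6, B1–B7, B3–B8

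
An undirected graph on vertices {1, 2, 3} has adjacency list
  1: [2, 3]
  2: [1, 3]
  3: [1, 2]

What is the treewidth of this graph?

A width-2 tree decomposition is:
Bags: B1 = {1, 2, 3}
Tree: (single bag)
With just one bag of size 3, the width is 3 − 1 = 2, so tw(G) ≤ 2. On the other hand G contains the 3-clique {1, 2, 3}. A clique must lie in a single bag of any decomposition, so no decomposition can have width below 2. Combining the bounds, tw(G) = 2.

2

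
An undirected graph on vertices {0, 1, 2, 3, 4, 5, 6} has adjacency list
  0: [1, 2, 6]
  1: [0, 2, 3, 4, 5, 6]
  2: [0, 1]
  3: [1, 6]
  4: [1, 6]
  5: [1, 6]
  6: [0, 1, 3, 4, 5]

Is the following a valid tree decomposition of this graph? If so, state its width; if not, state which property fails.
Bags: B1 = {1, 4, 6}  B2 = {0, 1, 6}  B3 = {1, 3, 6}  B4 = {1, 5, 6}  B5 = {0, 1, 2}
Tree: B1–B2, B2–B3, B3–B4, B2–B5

Yes; width 2.

Checking the three conditions: (i) the bags cover all of {0, 1, 2, 3, 4, 5, 6}; (ii) for each edge, some bag contains both endpoints; (iii) the bags containing any fixed vertex form a subtree. All hold, so the decomposition is valid with width 3 − 1 = 2.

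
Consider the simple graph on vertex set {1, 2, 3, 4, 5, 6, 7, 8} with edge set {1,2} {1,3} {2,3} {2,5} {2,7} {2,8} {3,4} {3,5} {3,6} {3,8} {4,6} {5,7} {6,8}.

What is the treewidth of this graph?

2

A width-2 tree decomposition is:
Bags: B1 = {2, 3, 8}  B2 = {2, 3, 5}  B3 = {3, 6, 8}  B4 = {2, 5, 7}  B5 = {1, 2, 3}  B6 = {3, 4, 6}
Tree: B1–B2, B1–B3, B2–B4, B2–B5, B3–B6
The largest bag has 3 vertices, giving width 2; this decomposition certifies tw(G) ≤ 2. Conversely, {2, 3, 8} is a clique of size 3, and the vertices of any clique must share a bag in every tree decomposition; so some bag has ≥ 3 vertices and tw(G) ≥ 2. The upper and lower bounds meet at 2, so that is the treewidth.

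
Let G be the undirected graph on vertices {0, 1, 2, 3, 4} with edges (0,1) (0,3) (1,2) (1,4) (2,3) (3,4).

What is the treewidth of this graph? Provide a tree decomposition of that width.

Treewidth 2.
Bags: B1 = {1, 2, 3}  B2 = {0, 1, 3}  B3 = {1, 3, 4}
Tree: B1–B2, B2–B3

The largest bag has 3 vertices, giving width 2; this decomposition certifies tw(G) ≤ 2. The edges 2–1–0–3–2 form a cycle, so G is not a tree and its treewidth is at least 2. Hence tw(G) = 2 exactly.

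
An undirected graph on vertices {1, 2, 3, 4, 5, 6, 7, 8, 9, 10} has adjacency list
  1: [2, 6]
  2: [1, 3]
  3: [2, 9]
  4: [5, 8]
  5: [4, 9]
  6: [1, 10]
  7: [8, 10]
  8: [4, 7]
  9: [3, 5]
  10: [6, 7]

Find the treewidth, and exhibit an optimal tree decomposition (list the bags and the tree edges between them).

Every bag has size at most 3, so the width is 3 − 1 = 2 and tw(G) ≤ 2. Since 2–3–9–5–4–8–7–10–6–1–2 is a cycle in G, G is not acyclic. Forests are exactly the graphs of treewidth ≤ 1, so tw(G) ≥ 2. The upper and lower bounds meet at 2, so that is the treewidth.

Treewidth 2.
One optimal decomposition is:
Bags: B1 = {2, 3, 9}  B2 = {2, 5, 9}  B3 = {2, 4, 5}  B4 = {2, 4, 8}  B5 = {2, 7, 8}  B6 = {2, 7, 10}  B7 = {2, 6, 10}  B8 = {1, 2, 6}
Tree: B1–B2, B2–B3, B3–B4, B4–B5, B5–B6, B6–B7, B7–B8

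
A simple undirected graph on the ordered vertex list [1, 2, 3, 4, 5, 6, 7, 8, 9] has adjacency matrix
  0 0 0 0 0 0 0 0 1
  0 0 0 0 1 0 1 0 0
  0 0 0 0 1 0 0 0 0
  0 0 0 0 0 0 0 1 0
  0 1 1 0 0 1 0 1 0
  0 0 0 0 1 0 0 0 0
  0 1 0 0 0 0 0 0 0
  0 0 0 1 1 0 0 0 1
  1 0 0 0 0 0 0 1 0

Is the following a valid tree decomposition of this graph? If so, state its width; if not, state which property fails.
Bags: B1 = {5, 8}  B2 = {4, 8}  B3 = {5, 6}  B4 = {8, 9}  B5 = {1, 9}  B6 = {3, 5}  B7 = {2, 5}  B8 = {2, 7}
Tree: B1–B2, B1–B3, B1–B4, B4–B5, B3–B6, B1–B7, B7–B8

Checking the three conditions: (i) the bags cover all of {1, 2, 3, 4, 5, 6, 7, 8, 9}; (ii) for each edge, some bag contains both endpoints; (iii) the bags containing any fixed vertex form a subtree. All hold, so the decomposition is valid with width 2 − 1 = 1.

Yes; width 1.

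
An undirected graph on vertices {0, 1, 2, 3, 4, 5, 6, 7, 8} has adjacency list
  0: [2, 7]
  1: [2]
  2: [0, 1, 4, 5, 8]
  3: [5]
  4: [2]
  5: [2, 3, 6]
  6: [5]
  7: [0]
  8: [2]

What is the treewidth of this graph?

A width-1 tree decomposition is:
Bags: B1 = {3, 5}  B2 = {2, 5}  B3 = {0, 2}  B4 = {2, 8}  B5 = {1, 2}  B6 = {0, 7}  B7 = {2, 4}  B8 = {5, 6}
Tree: B1–B2, B2–B3, B3–B4, B2–B5, B3–B6, B5–B7, B2–B8
Each bag holds 2 vertices, so the decomposition has width 1, which upper-bounds the treewidth. Since G has at least one edge (e.g. 5–3), it is not an edgeless graph, so tw(G) ≥ 1. Therefore the treewidth is 1.

1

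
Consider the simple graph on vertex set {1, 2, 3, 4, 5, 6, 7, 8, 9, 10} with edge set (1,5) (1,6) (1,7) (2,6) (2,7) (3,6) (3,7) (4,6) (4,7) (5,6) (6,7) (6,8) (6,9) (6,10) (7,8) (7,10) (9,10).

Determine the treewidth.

2

A width-2 tree decomposition is:
Bags: B1 = {2, 6, 7}  B2 = {6, 7, 8}  B3 = {3, 6, 7}  B4 = {6, 7, 10}  B5 = {6, 9, 10}  B6 = {4, 6, 7}  B7 = {1, 6, 7}  B8 = {1, 5, 6}
Tree: B1–B2, B2–B3, B1–B4, B4–B5, B2–B6, B1–B7, B7–B8
Every bag has size at most 3, so the width is 3 − 1 = 2 and tw(G) ≤ 2. Conversely, {6, 9, 10} is a clique of size 3, and the vertices of any clique must share a bag in every tree decomposition; so some bag has ≥ 3 vertices and tw(G) ≥ 2. Combining the bounds, tw(G) = 2.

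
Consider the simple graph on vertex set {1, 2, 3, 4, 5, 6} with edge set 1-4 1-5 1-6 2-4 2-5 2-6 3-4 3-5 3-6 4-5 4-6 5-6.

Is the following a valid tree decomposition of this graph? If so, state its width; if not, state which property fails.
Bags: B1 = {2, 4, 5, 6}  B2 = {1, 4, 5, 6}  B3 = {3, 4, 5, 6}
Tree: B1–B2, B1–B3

Every vertex of G appears in some bag (union = {1, 2, 3, 4, 5, 6}); every edge is covered by a bag; and for each vertex v the set of bags containing v is connected in the bag tree. The decomposition is therefore valid. The largest bag has 4 vertices, so the width is 3.

Yes; width 3.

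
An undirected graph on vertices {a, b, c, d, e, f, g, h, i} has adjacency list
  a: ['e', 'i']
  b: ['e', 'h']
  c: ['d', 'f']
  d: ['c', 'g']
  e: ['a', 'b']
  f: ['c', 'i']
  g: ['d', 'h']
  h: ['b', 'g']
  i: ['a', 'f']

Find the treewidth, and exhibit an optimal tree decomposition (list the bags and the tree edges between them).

Every bag has size at most 3, so the width is 3 − 1 = 2 and tw(G) ≤ 2. Since h–b–e–a–i–f–c–d–g–h is a cycle in G, G is not acyclic. Forests are exactly the graphs of treewidth ≤ 1, so tw(G) ≥ 2. Hence tw(G) = 2 exactly.

Treewidth 2.
One such decomposition:
Bags: B1 = {b, e, h}  B2 = {a, e, h}  B3 = {a, h, i}  B4 = {f, h, i}  B5 = {c, f, h}  B6 = {c, d, h}  B7 = {d, g, h}
Tree: B1–B2, B2–B3, B3–B4, B4–B5, B5–B6, B6–B7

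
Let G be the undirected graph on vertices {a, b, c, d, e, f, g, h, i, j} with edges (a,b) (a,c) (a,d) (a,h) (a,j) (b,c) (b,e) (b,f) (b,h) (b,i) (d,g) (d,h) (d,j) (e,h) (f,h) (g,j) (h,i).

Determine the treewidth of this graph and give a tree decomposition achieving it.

Treewidth 2.
One such decomposition:
Bags: B1 = {a, d, h}  B2 = {a, b, h}  B3 = {b, h, i}  B4 = {b, e, h}  B5 = {b, f, h}  B6 = {a, d, j}  B7 = {d, g, j}  B8 = {a, b, c}
Tree: B1–B2, B2–B3, B2–B4, B4–B5, B1–B6, B6–B7, B2–B8

Every bag has size at most 3, so the width is 3 − 1 = 2 and tw(G) ≤ 2. On the other hand G contains the 3-clique {d, g, j}. A clique must lie in a single bag of any decomposition, so no decomposition can have width below 2. Hence tw(G) = 2 exactly.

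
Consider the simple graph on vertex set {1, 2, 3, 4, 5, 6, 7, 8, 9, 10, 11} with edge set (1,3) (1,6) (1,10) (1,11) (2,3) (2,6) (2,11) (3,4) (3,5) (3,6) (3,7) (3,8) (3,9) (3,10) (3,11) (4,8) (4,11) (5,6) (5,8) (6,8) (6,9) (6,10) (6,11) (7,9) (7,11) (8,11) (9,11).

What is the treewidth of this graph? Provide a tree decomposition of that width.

Each bag holds 4 vertices, so the decomposition has width 3, which upper-bounds the treewidth. Conversely, {3, 4, 8, 11} is a clique of size 4, and the vertices of any clique must share a bag in every tree decomposition; so some bag has ≥ 4 vertices and tw(G) ≥ 3. Hence tw(G) = 3 exactly.

Treewidth 3.
Bags: B1 = {3, 6, 8, 11}  B2 = {2, 3, 6, 11}  B3 = {1, 3, 6, 11}  B4 = {3, 5, 6, 8}  B5 = {3, 6, 9, 11}  B6 = {1, 3, 6, 10}  B7 = {3, 7, 9, 11}  B8 = {3, 4, 8, 11}
Tree: B1–B2, B2–B3, B1–B4, B2–B5, B3–B6, B5–B7, B1–B8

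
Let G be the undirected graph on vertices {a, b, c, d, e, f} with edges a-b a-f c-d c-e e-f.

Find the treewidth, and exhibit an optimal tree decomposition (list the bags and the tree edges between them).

Treewidth 1.
Bags: B1 = {c, d}  B2 = {c, e}  B3 = {e, f}  B4 = {a, f}  B5 = {a, b}
Tree: B1–B2, B2–B3, B3–B4, B4–B5

Each bag holds 2 vertices, so the decomposition has width 1, which upper-bounds the treewidth. Any graph with an edge has treewidth ≥ 1, and G has the edge d–c. Therefore the treewidth is 1.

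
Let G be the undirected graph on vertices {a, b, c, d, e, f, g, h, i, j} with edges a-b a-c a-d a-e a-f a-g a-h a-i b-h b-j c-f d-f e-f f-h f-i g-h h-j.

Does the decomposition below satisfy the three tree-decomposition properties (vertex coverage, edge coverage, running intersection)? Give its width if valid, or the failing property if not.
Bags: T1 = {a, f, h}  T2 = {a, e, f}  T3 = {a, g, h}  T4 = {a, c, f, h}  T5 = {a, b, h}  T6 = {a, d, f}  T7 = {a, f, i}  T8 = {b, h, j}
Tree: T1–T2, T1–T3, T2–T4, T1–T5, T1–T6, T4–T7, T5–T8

A tree decomposition must satisfy three properties: every vertex lies in some bag; for every edge, both endpoints lie together in some bag; and for every vertex, the bags containing it form a connected subtree. Here bags containing vertex h are not connected in the tree, so the decomposition is invalid.

No — bags containing vertex h are not connected in the tree.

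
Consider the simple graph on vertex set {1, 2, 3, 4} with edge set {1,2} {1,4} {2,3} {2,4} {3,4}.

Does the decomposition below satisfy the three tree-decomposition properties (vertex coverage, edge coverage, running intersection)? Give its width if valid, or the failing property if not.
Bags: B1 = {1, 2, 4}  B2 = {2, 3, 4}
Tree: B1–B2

Checking the three conditions: (i) the bags cover all of {1, 2, 3, 4}; (ii) for each edge, some bag contains both endpoints; (iii) the bags containing any fixed vertex form a subtree. All hold, so the decomposition is valid with width 3 − 1 = 2.

Yes; width 2.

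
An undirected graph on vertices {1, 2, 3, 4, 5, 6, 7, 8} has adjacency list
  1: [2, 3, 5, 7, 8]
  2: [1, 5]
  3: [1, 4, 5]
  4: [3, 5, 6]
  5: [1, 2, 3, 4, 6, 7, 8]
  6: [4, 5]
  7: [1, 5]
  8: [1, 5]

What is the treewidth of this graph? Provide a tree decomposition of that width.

Treewidth 2.
One optimal decomposition is:
Bags: B1 = {1, 3, 5}  B2 = {1, 5, 8}  B3 = {3, 4, 5}  B4 = {1, 2, 5}  B5 = {1, 5, 7}  B6 = {4, 5, 6}
Tree: B1–B2, B1–B3, B1–B4, B1–B5, B3–B6

The largest bag has 3 vertices, giving width 2; this decomposition certifies tw(G) ≤ 2. For the lower bound, the 3 vertices {1, 5, 8} are pairwise adjacent, and any tree decomposition puts a clique entirely inside one bag — forcing width ≥ 2. The upper and lower bounds meet at 2, so that is the treewidth.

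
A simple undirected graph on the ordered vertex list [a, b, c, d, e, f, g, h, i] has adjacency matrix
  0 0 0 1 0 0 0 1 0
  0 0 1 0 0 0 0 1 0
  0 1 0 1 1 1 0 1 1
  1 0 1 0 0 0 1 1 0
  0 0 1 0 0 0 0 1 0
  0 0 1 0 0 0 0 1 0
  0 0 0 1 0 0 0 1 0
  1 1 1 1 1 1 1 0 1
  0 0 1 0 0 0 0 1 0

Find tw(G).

2

A width-2 tree decomposition is:
Bags: B1 = {c, d, h}  B2 = {b, c, h}  B3 = {d, g, h}  B4 = {c, h, i}  B5 = {c, f, h}  B6 = {c, e, h}  B7 = {a, d, h}
Tree: B1–B2, B1–B3, B1–B4, B2–B5, B2–B6, B1–B7
Every bag has size at most 3, so the width is 3 − 1 = 2 and tw(G) ≤ 2. For the lower bound, the 3 vertices {d, g, h} are pairwise adjacent, and any tree decomposition puts a clique entirely inside one bag — forcing width ≥ 2. Combining the bounds, tw(G) = 2.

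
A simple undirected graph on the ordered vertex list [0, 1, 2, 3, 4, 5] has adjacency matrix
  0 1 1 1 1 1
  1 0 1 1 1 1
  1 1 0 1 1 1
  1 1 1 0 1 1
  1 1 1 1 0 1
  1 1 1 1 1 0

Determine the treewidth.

A width-5 tree decomposition is:
Bags: B1 = {0, 1, 2, 3, 4, 5}
Tree: (single bag)
With just one bag of size 6, the width is 6 − 1 = 5, so tw(G) ≤ 5. For the lower bound, the 6 vertices {0, 1, 2, 3, 4, 5} are pairwise adjacent, and any tree decomposition puts a clique entirely inside one bag — forcing width ≥ 5. Therefore the treewidth is 5.

5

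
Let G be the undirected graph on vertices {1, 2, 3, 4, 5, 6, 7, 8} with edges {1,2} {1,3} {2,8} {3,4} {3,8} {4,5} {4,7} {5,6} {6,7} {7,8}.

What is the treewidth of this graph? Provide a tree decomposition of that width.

The largest bag has 3 vertices, giving width 2; this decomposition certifies tw(G) ≤ 2. The edges 5–6–7–4–5 form a cycle, so G is not a tree and its treewidth is at least 2. The upper and lower bounds meet at 2, so that is the treewidth.

Treewidth 2.
Bags: B1 = {4, 5, 6}  B2 = {4, 6, 7}  B3 = {3, 4, 7}  B4 = {3, 7, 8}  B5 = {1, 3, 8}  B6 = {1, 2, 8}
Tree: B1–B2, B2–B3, B3–B4, B4–B5, B5–B6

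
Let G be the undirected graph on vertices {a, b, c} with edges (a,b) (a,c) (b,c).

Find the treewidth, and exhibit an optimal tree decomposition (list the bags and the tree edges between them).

With just one bag of size 3, the width is 3 − 1 = 2, so tw(G) ≤ 2. For the lower bound, the 3 vertices {a, b, c} are pairwise adjacent, and any tree decomposition puts a clique entirely inside one bag — forcing width ≥ 2. Hence tw(G) = 2 exactly.

Treewidth 2.
Bags: B1 = {a, b, c}
Tree: (single bag)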